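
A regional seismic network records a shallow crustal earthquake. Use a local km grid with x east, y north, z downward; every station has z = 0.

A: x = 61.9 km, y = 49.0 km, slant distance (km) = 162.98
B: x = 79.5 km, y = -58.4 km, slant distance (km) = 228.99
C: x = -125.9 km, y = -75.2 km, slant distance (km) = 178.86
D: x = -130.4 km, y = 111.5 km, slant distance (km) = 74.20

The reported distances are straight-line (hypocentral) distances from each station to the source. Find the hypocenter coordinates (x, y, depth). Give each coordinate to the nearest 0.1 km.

x ≈ -85.8 km, y ≈ 90.1 km, depth ≈ 55.3 km

Each station gives a sphere (x−x_i)² + (y−y_i)² + z² = d_i² (stations at z=0).
Subtracting the A sphere from B and C: z² cancels, leaving linear equations in x and y:
35.2 x − 214.8 y = -22375.74
-375.6 x − 248.4 y = 9844.82
Solving: x ≈ -85.804, y ≈ 90.109 km (keep extra digits for the depth step; rounded: -85.8, 90.1).
Then from the A sphere: z² = 162.98² − (x − 61.9)² − (y − 49.0)² with x = -85.804, y = 90.109, so z ≈ 55.282 ≈ 55.3 km.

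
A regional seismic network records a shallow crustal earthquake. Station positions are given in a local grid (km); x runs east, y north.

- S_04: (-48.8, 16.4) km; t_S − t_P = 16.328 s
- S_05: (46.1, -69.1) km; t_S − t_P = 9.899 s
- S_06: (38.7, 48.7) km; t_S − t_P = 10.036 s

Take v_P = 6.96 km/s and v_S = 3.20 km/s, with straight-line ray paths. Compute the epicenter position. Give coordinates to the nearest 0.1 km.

Distance from S−P lag: d = Δt · v_P v_S / (v_P − v_S) = Δt · (6.96·3.20)/(6.96−3.20) ≈ 5.9234·Δt.
So d_S_04 = 96.72, d_S_05 = 58.64, d_S_06 = 59.45 km.
Circle about each station: (x + 48.8)² + (y − 16.4)² = 96.72²; (x − 46.1)² + (y + 69.1)² = 58.64²; (x − 38.7)² + (y − 48.7)² = 59.45².
Subtracting the S_04 equation from the S_05 and S_06 equations removes the quadratic terms:
189.8 x − 171.0 y = 10165.73
175.0 x + 64.6 y = 7039.44
Solving the 2×2 system: x ≈ 44.1, y ≈ -10.5 km.

(44.1, -10.5)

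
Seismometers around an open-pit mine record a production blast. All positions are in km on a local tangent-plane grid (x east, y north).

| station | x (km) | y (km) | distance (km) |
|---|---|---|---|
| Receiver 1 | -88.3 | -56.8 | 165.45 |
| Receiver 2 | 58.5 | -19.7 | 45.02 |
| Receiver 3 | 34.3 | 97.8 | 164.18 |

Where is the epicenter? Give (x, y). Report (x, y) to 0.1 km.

77.1 km east, -60.7 km north

Circle about each station: (x + 88.3)² + (y + 56.8)² = 165.45²; (x − 58.5)² + (y + 19.7)² = 45.02²; (x − 34.3)² + (y − 97.8)² = 164.18².
Subtracting the Receiver 1 equation from the Receiver 2 and Receiver 3 equations removes the quadratic terms:
293.6 x + 74.2 y = 18134.11
245.2 x + 309.2 y = 136.83
Solving the 2×2 system: x ≈ 77.1, y ≈ -60.7 km.
Check against Receiver 1 (with the unrounded x, y): √((x + 88.3)²+(y + 56.8)²) = 165.45 ≈ 165.45 km. ✓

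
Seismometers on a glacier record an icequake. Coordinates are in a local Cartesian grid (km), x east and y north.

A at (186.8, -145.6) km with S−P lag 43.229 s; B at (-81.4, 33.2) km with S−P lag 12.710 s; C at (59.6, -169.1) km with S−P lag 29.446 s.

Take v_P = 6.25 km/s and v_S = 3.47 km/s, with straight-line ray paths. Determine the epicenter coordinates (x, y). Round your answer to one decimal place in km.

x ≈ -136.4 km, y ≈ -49.3 km

Distance from S−P lag: d = Δt · v_P v_S / (v_P − v_S) = Δt · (6.25·3.47)/(6.25−3.47) ≈ 7.8013·Δt.
So d_A = 337.24, d_B = 99.15, d_C = 229.72 km.
Circle about each station: (x − 186.8)² + (y + 145.6)² = 337.24²; (x + 81.4)² + (y − 33.2)² = 99.15²; (x − 59.6)² + (y + 169.1)² = 229.72².
Subtracting pairs of circle equations eliminates x²+y² and gives linear equations (the radical axes):
-536.4 x + 357.6 y = 55534.70
-254.4 x − 47.0 y = 37012.91
Solving the 2×2 system: x ≈ -136.4, y ≈ -49.3 km.
Check against A (with the unrounded x, y): √((x − 186.8)²+(y + 145.6)²) = 337.23 ≈ 337.24 km. ✓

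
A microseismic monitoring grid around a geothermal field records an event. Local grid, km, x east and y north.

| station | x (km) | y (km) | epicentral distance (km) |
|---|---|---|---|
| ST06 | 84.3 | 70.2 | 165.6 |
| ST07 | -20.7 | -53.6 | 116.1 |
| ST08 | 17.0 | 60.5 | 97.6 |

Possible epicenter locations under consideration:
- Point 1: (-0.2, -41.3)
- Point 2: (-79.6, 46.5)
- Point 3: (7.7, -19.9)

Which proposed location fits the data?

For each candidate, compare |candidate − station| to the reported distance:
Point 1: residuals ST06 25.7, ST07 92.2, ST08 5.6 → max 92.2 km
Point 2: residuals ST06 0.0, ST07 0.0, ST08 0.0 → max 0.0 km
Point 3: residuals ST06 47.3, ST07 72.0, ST08 16.7 → max 72.0 km
Only Point 2 has all residuals ≈ 0.

Point 2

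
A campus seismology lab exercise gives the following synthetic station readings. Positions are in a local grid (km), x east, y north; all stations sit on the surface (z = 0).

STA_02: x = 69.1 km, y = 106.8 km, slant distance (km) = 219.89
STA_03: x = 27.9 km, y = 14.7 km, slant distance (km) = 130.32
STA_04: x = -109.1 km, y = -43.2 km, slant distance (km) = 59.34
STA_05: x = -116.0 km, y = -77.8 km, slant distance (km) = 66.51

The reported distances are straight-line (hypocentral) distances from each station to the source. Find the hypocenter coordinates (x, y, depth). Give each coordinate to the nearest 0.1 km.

Each station gives a sphere (x−x_i)² + (y−y_i)² + z² = d_i² (stations at z=0).
Subtracting the STA_02 sphere from STA_03 and STA_04: z² cancels, leaving linear equations in x and y:
-82.4 x − 184.2 y = 16181.76
-356.4 x − 300.0 y = 42418.38
Solving: x ≈ -72.295, y ≈ -55.509 km (keep extra digits for the depth step; rounded: -72.3, -55.5).
Then from the STA_02 sphere: z² = 219.89² − (x − 69.1)² − (y − 106.8)² with x = -72.295, y = -55.509, so z ≈ 44.887 ≈ 44.9 km.

x ≈ -72.3 km, y ≈ -55.5 km, depth ≈ 44.9 km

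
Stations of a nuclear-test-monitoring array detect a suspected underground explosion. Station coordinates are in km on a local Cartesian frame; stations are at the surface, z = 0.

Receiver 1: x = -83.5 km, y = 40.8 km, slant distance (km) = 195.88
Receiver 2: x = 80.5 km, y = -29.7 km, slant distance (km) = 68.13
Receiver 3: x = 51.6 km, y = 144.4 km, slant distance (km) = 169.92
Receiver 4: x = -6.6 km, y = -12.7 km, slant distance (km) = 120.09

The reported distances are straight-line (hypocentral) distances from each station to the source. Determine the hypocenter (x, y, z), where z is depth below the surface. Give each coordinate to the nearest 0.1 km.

x ≈ 95.8 km, y ≈ -7.3 km, depth ≈ 62.5 km

Each station gives a sphere (x−x_i)² + (y−y_i)² + z² = d_i² (stations at z=0).
Subtracting the Receiver 1 sphere from Receiver 2 and Receiver 3: z² cancels, leaving linear equations in x and y:
328.0 x − 141.0 y = 32452.73
270.2 x + 207.2 y = 24373.20
Solving: x ≈ 95.803, y ≈ -7.301 km (keep extra digits for the depth step; rounded: 95.8, -7.3).
Then from the Receiver 1 sphere: z² = 195.88² − (x + 83.5)² − (y − 40.8)² with x = 95.803, y = -7.301, so z ≈ 62.496 ≈ 62.5 km.
Check against Receiver 4 (with the unrounded solution): distance 120.09 ≈ 120.09 km. ✓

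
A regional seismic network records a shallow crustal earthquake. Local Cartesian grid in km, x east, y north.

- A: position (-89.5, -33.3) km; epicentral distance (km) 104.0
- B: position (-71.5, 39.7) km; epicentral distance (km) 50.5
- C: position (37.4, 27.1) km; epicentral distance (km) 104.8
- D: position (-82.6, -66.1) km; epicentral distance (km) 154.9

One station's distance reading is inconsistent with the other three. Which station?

Solve using three stations at a time. Using B, C, D (subtract circle equations pairwise → linear system) gives (x, y) ≈ (-49.8, 85.3).
Distances from that point to each station vs reported:
  A: calculated 125.1 vs reported 104.0 → residual 21.1 km
  B: calculated 50.5 vs reported 50.5 → residual 0.0 km
  C: calculated 104.8 vs reported 104.8 → residual 0.0 km
  D: calculated 154.9 vs reported 154.9 → residual 0.0 km
B, C, D are mutually consistent (residuals ≈ 0); A is off by 21.1 km.

A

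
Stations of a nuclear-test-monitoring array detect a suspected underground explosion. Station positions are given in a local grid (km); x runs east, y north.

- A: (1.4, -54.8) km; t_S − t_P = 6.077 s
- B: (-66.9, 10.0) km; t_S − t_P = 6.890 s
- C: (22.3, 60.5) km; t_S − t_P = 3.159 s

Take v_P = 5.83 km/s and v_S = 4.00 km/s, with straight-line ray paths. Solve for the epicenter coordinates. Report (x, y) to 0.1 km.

Distance from S−P lag: d = Δt · v_P v_S / (v_P − v_S) = Δt · (5.83·4.00)/(5.83−4.00) ≈ 12.7432·Δt.
So d_A = 77.44, d_B = 87.80, d_C = 40.26 km.
Circle about each station: (x − 1.4)² + (y + 54.8)² = 77.44²; (x + 66.9)² + (y − 10.0)² = 87.80²; (x − 22.3)² + (y − 60.5)² = 40.26².
Subtracting the A equation from the B and C equations removes the quadratic terms:
-136.6 x + 129.6 y = -141.28
41.8 x + 230.6 y = 5528.63
Solving the 2×2 system: x ≈ 20.3, y ≈ 20.3 km.
Check against A (with the unrounded x, y): √((x − 1.4)²+(y + 54.8)²) = 77.44 ≈ 77.44 km. ✓

(20.3, 20.3)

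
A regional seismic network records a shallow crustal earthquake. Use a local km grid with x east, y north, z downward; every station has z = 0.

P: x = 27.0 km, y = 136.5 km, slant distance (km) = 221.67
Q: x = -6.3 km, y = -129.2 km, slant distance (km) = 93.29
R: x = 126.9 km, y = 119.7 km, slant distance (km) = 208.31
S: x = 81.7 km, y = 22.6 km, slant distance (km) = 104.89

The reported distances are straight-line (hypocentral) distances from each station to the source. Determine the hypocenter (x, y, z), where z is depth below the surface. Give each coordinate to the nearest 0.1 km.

x ≈ 70.7 km, y ≈ -80.0 km, depth ≈ 18.8 km

Each station gives a sphere (x−x_i)² + (y−y_i)² + z² = d_i² (stations at z=0).
Subtracting the P sphere from Q and R: z² cancels, leaving linear equations in x and y:
-66.6 x − 531.4 y = 37805.64
199.8 x − 33.6 y = 16814.98
Solving: x ≈ 70.705, y ≈ -80.005 km (keep extra digits for the depth step; rounded: 70.7, -80.0).
Then from the P sphere: z² = 221.67² − (x − 27.0)² − (y − 136.5)² with x = 70.705, y = -80.005, so z ≈ 18.790 ≈ 18.8 km.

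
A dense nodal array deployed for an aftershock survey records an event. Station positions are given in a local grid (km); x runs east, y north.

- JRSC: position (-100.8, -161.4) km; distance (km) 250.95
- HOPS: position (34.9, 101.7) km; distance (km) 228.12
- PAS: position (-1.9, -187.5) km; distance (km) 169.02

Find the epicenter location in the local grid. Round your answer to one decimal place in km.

x ≈ 142.4 km, y ≈ -99.5 km

Circle about each station: (x + 100.8)² + (y + 161.4)² = 250.95²; (x − 34.9)² + (y − 101.7)² = 228.12²; (x + 1.9)² + (y + 187.5)² = 169.02².
Subtracting the JRSC equation from the HOPS and PAS equations removes the quadratic terms:
271.4 x + 526.2 y = -13712.53
197.8 x − 52.2 y = 33357.40
Solving the 2×2 system: x ≈ 142.4, y ≈ -99.5 km.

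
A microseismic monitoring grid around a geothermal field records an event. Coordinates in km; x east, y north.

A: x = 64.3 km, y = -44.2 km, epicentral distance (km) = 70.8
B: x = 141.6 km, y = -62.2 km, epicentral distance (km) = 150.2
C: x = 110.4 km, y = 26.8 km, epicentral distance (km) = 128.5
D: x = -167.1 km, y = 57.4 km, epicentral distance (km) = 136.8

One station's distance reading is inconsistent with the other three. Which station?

D

Solve using three stations at a time. Using A, B, C (subtract circle equations pairwise → linear system) gives (x, y) ≈ (-5.1, -29.7).
Distances from that point to each station vs reported:
  A: calculated 70.9 vs reported 70.8 → residual 0.1 km
  B: calculated 150.2 vs reported 150.2 → residual 0.0 km
  C: calculated 128.5 vs reported 128.5 → residual 0.0 km
  D: calculated 183.9 vs reported 136.8 → residual 47.1 km
A, B, C are mutually consistent (residuals ≈ 0); D is off by 47.1 km.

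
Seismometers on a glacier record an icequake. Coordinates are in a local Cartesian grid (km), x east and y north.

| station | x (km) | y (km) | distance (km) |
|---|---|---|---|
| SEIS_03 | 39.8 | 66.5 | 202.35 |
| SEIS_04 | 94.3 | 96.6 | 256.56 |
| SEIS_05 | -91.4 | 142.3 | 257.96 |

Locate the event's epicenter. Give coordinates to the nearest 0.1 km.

-53.8 km east, -112.9 km north

Circle about each station: (x − 39.8)² + (y − 66.5)² = 202.35²; (x − 94.3)² + (y − 96.6)² = 256.56²; (x + 91.4)² + (y − 142.3)² = 257.96².
Subtracting pairs of circle equations eliminates x²+y² and gives linear equations (the radical axes):
109.0 x + 60.2 y = -12659.75
-262.4 x + 151.6 y = -3000.88
Solving the 2×2 system: x ≈ -53.8, y ≈ -112.9 km.
Check against SEIS_03 (with the unrounded x, y): √((x − 39.8)²+(y − 66.5)²) = 202.34 ≈ 202.35 km. ✓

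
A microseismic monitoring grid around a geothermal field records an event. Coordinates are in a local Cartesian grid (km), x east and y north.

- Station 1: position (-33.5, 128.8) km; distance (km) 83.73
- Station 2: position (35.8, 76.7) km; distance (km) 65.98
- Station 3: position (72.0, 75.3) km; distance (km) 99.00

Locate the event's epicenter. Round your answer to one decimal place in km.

(-22.5, 45.8)

Circle about each station: (x + 33.5)² + (y − 128.8)² = 83.73²; (x − 35.8)² + (y − 76.7)² = 65.98²; (x − 72.0)² + (y − 75.3)² = 99.00².
Subtracting the Station 1 equation from the Station 2 and Station 3 equations removes the quadratic terms:
138.6 x − 104.2 y = -7889.81
211.0 x − 107.0 y = -9647.89
Solving the 2×2 system: x ≈ -22.5, y ≈ 45.8 km.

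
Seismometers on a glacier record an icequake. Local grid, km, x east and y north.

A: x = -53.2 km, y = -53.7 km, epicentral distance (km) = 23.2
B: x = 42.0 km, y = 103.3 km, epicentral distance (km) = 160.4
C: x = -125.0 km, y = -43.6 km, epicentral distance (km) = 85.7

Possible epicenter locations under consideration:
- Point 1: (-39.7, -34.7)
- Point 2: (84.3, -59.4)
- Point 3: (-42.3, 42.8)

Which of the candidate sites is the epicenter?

For each candidate, compare |candidate − station| to the reported distance:
Point 1: residuals A 0.1, B 0.0, C 0.1 → max 0.1 km
Point 2: residuals A 114.4, B 7.7, C 124.2 → max 124.2 km
Point 3: residuals A 73.9, B 56.6, C 33.9 → max 73.9 km
Only Point 1 has all residuals ≈ 0.

Point 1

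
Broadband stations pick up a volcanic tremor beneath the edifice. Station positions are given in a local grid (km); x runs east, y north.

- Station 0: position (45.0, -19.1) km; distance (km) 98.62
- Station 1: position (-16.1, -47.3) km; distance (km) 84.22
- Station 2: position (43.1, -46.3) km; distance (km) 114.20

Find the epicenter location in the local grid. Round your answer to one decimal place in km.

x ≈ -38.1 km, y ≈ 34.0 km

Circle about each station: (x − 45.0)² + (y + 19.1)² = 98.62²; (x + 16.1)² + (y + 47.3)² = 84.22²; (x − 43.1)² + (y + 46.3)² = 114.20².
Subtracting the Station 0 equation from the Station 1 and Station 2 equations removes the quadratic terms:
-122.2 x − 56.4 y = 2739.59
-3.8 x − 54.4 y = -1704.25
Solving the 2×2 system: x ≈ -38.1, y ≈ 34.0 km.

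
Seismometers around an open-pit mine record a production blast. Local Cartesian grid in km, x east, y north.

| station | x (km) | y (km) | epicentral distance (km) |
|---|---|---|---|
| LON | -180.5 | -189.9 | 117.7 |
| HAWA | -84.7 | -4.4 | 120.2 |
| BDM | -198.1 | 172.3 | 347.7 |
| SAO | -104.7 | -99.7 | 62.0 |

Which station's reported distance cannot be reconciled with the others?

Solve using three stations at a time. Using LON, BDM, SAO (subtract circle equations pairwise → linear system) gives (x, y) ≈ (-69.5, -150.7).
Distances from that point to each station vs reported:
  LON: calculated 117.7 vs reported 117.7 → residual 0.0 km
  HAWA: calculated 147.1 vs reported 120.2 → residual 26.9 km
  BDM: calculated 347.7 vs reported 347.7 → residual 0.0 km
  SAO: calculated 62.0 vs reported 62.0 → residual 0.0 km
LON, BDM, SAO are mutually consistent (residuals ≈ 0); HAWA is off by 26.9 km.

HAWA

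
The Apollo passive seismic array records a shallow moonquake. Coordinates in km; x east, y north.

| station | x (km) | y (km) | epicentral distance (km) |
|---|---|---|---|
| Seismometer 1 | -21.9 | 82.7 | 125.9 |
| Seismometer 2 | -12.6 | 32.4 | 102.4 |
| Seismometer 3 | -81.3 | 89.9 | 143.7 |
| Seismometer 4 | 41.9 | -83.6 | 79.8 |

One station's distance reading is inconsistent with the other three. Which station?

Seismometer 2

Solve using three stations at a time. Using Seismometer 1, Seismometer 3, Seismometer 4 (subtract circle equations pairwise → linear system) gives (x, y) ≈ (-26.9, -43.1).
Distances from that point to each station vs reported:
  Seismometer 1: calculated 125.9 vs reported 125.9 → residual 0.0 km
  Seismometer 2: calculated 76.9 vs reported 102.4 → residual 25.5 km
  Seismometer 3: calculated 143.7 vs reported 143.7 → residual 0.0 km
  Seismometer 4: calculated 79.8 vs reported 79.8 → residual 0.0 km
Seismometer 1, Seismometer 3, Seismometer 4 are mutually consistent (residuals ≈ 0); Seismometer 2 is off by 25.5 km.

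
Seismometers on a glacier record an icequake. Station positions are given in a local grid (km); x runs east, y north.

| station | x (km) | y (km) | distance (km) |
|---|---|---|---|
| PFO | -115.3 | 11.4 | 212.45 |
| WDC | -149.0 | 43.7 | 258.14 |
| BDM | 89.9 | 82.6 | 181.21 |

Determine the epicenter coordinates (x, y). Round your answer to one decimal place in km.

x ≈ 67.3 km, y ≈ -97.2 km

Circle about each station: (x + 115.3)² + (y − 11.4)² = 212.45²; (x + 149.0)² + (y − 43.7)² = 258.14²; (x − 89.9)² + (y − 82.6)² = 181.21².
Subtracting the PFO equation from the WDC and BDM equations removes the quadratic terms:
-67.4 x + 64.6 y = -10814.62
410.4 x + 142.4 y = 13778.66
Solving the 2×2 system: x ≈ 67.3, y ≈ -97.2 km.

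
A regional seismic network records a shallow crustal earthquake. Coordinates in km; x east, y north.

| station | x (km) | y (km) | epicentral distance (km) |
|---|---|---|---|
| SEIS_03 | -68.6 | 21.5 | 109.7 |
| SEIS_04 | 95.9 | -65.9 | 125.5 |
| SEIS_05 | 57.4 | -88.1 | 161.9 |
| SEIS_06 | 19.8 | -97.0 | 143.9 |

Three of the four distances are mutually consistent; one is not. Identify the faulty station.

Solve using three stations at a time. Using SEIS_03, SEIS_04, SEIS_06 (subtract circle equations pairwise → linear system) gives (x, y) ≈ (38.4, 45.7).
Distances from that point to each station vs reported:
  SEIS_03: calculated 109.8 vs reported 109.7 → residual 0.1 km
  SEIS_04: calculated 125.5 vs reported 125.5 → residual 0.0 km
  SEIS_05: calculated 135.2 vs reported 161.9 → residual 26.7 km
  SEIS_06: calculated 143.9 vs reported 143.9 → residual 0.0 km
SEIS_03, SEIS_04, SEIS_06 are mutually consistent (residuals ≈ 0); SEIS_05 is off by 26.7 km.

SEIS_05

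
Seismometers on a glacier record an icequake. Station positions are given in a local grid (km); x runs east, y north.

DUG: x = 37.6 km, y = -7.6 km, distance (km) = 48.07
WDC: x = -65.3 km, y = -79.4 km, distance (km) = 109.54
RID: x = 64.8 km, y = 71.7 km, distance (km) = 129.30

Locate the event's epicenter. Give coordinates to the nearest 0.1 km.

Circle about each station: (x − 37.6)² + (y + 7.6)² = 48.07²; (x + 65.3)² + (y + 79.4)² = 109.54²; (x − 64.8)² + (y − 71.7)² = 129.30².
Subtracting the DUG equation from the WDC and RID equations removes the quadratic terms:
-205.8 x − 143.6 y = -591.36
54.4 x + 158.6 y = -6539.36
Solving the 2×2 system: x ≈ 41.6, y ≈ -55.5 km.

41.6 km east, -55.5 km north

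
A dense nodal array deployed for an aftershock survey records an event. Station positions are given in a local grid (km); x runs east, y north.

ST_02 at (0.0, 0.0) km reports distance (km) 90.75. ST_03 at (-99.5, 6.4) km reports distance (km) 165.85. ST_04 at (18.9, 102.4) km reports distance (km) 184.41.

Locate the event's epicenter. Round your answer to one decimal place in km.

(41.7, -80.6)

Circle about each station: x² + y² = 90.75²; (x + 99.5)² + (y − 6.4)² = 165.85²; (x − 18.9)² + (y − 102.4)² = 184.41².
Subtracting pairs of circle equations eliminates x²+y² and gives linear equations (the radical axes):
-199.0 x + 12.8 y = -9329.45
37.8 x + 204.8 y = -14928.52
Solving the 2×2 system: x ≈ 41.7, y ≈ -80.6 km.
Check against ST_02 (with the unrounded x, y): √(x²+y²) = 90.74 ≈ 90.75 km. ✓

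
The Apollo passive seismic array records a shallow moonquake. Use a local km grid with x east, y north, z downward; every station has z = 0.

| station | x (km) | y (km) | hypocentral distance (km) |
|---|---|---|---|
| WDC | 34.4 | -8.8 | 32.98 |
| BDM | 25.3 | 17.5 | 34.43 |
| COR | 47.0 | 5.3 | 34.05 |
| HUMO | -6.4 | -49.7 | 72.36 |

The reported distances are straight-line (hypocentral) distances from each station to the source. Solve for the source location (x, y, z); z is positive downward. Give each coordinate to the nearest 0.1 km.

Each station gives a sphere (x−x_i)² + (y−y_i)² + z² = d_i² (stations at z=0).
Subtracting the WDC sphere from BDM and COR: z² cancels, leaving linear equations in x and y:
-18.2 x + 52.6 y = -412.20
25.2 x + 28.2 y = 904.57
Solving: x ≈ 32.198, y ≈ 3.304 km (keep extra digits for the depth step; rounded: 32.2, 3.3).
Then from the WDC sphere: z² = 32.98² − (x − 34.4)² − (y + 8.8)² with x = 32.198, y = 3.304, so z ≈ 30.599 ≈ 30.6 km.

x ≈ 32.2 km, y ≈ 3.3 km, depth ≈ 30.6 km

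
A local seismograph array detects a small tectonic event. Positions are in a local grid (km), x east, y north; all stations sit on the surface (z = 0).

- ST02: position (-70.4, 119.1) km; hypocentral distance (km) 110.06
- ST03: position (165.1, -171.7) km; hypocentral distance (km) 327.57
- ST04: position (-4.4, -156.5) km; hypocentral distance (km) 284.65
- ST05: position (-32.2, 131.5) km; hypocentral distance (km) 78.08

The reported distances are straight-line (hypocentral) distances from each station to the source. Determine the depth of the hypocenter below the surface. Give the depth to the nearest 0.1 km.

48.2 km

Each station gives a sphere (x−x_i)² + (y−y_i)² + z² = d_i² (stations at z=0).
Subtracting the ST02 sphere from ST03 and ST04: z² cancels, leaving linear equations in x and y:
471.0 x − 581.6 y = -57590.97
132.0 x − 551.2 y = -63541.78
Solving: x ≈ 28.504, y ≈ 122.105 km (keep extra digits for the depth step; rounded: 28.5, 122.1).
Then from the ST02 sphere: z² = 110.06² − (x + 70.4)² − (y − 119.1)² with x = 28.504, y = 122.105, so z ≈ 48.189 ≈ 48.2 km.
Check against ST05 (with the unrounded solution): distance 78.07 ≈ 78.08 km. ✓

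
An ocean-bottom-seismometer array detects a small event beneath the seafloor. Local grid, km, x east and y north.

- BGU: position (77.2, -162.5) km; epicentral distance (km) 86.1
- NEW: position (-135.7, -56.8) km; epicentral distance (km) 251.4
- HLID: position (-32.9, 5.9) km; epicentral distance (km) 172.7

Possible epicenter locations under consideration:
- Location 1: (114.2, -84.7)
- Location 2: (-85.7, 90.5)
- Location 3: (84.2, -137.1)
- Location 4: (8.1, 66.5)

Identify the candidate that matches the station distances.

Location 1

For each candidate, compare |candidate − station| to the reported distance:
Location 1: residuals BGU 0.1, NEW 0.1, HLID 0.1 → max 0.1 km
Location 2: residuals BGU 214.8, NEW 95.8, HLID 73.0 → max 214.8 km
Location 3: residuals BGU 59.8, NEW 17.3, HLID 12.1 → max 59.8 km
Location 4: residuals BGU 153.1, NEW 62.0, HLID 99.5 → max 153.1 km
Only Location 1 has all residuals ≈ 0.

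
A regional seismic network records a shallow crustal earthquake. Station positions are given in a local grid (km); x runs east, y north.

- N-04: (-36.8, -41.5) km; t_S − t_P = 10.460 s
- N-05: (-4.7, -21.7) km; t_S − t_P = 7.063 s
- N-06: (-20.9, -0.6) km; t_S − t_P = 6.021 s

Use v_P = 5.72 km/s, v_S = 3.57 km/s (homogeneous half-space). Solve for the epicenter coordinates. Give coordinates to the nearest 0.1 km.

x ≈ 17.8 km, y ≈ 41.5 km

Distance from S−P lag: d = Δt · v_P v_S / (v_P − v_S) = Δt · (5.72·3.57)/(5.72−3.57) ≈ 9.4979·Δt.
So d_N-04 = 99.35, d_N-05 = 67.08, d_N-06 = 57.19 km.
Circle about each station: (x + 36.8)² + (y + 41.5)² = 99.35²; (x + 4.7)² + (y + 21.7)² = 67.08²; (x + 20.9)² + (y + 0.6)² = 57.19².
Subtracting pairs of circle equations eliminates x²+y² and gives linear equations (the radical axes):
64.2 x + 39.6 y = 2787.19
31.8 x + 81.8 y = 3960.41
Solving the 2×2 system: x ≈ 17.8, y ≈ 41.5 km.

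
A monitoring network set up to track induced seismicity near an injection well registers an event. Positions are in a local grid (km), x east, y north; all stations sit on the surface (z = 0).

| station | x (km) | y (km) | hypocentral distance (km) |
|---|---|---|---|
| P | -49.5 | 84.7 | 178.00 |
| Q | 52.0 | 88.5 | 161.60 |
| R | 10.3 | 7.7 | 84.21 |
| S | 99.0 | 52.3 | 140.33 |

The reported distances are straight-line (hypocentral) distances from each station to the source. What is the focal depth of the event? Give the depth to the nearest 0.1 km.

Each station gives a sphere (x−x_i)² + (y−y_i)² + z² = d_i² (stations at z=0).
Subtracting the P sphere from Q and R: z² cancels, leaving linear equations in x and y:
203.0 x + 7.6 y = 6481.35
119.6 x − 154.0 y = 15133.72
Solving: x ≈ 34.601, y ≈ -71.399 km (keep extra digits for the depth step; rounded: 34.6, -71.4).
Then from the P sphere: z² = 178.00² − (x + 49.5)² − (y − 84.7)² with x = 34.601, y = -71.399, so z ≈ 15.624 ≈ 15.6 km.

z ≈ 15.6 km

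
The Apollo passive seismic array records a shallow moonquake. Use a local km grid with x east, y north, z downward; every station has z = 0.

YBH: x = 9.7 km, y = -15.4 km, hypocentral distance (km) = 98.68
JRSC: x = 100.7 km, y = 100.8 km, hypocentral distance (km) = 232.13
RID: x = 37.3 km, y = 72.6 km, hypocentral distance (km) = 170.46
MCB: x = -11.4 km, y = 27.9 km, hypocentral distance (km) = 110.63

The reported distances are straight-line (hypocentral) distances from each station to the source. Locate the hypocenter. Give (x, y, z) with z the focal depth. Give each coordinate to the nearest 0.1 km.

Each station gives a sphere (x−x_i)² + (y−y_i)² + z² = d_i² (stations at z=0).
Subtracting the YBH sphere from JRSC and RID: z² cancels, leaving linear equations in x and y:
182.0 x + 232.4 y = -24176.71
55.2 x + 176.0 y = -12988.07
Solving: x ≈ -64.398, y ≈ -53.598 km (keep extra digits for the depth step; rounded: -64.4, -53.6).
Then from the YBH sphere: z² = 98.68² − (x − 9.7)² − (y + 15.4)² with x = -64.398, y = -53.598, so z ≈ 52.803 ≈ 52.8 km.

(-64.4, -53.6, 52.8)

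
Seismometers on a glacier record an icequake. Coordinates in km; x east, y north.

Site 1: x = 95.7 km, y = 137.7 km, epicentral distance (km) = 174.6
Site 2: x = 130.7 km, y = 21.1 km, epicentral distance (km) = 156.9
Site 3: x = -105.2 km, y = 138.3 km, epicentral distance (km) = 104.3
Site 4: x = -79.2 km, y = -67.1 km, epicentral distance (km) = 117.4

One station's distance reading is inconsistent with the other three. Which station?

Site 2

Solve using three stations at a time. Using Site 1, Site 3, Site 4 (subtract circle equations pairwise → linear system) gives (x, y) ≈ (-53.8, 47.5).
Distances from that point to each station vs reported:
  Site 1: calculated 174.6 vs reported 174.6 → residual 0.0 km
  Site 2: calculated 186.4 vs reported 156.9 → residual 29.5 km
  Site 3: calculated 104.3 vs reported 104.3 → residual 0.0 km
  Site 4: calculated 117.4 vs reported 117.4 → residual 0.0 km
Site 1, Site 3, Site 4 are mutually consistent (residuals ≈ 0); Site 2 is off by 29.5 km.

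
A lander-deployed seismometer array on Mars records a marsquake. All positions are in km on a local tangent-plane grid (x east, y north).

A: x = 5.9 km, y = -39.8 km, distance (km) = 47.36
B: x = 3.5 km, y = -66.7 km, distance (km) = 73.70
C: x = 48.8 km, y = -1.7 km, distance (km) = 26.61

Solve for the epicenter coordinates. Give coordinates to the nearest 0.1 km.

Circle about each station: (x − 5.9)² + (y + 39.8)² = 47.36²; (x − 3.5)² + (y + 66.7)² = 73.70²; (x − 48.8)² + (y + 1.7)² = 26.61².
Subtracting the A equation from the B and C equations removes the quadratic terms:
-4.8 x − 53.8 y = -346.43
85.8 x + 76.2 y = 2300.36
Solving the 2×2 system: x ≈ 22.9, y ≈ 4.4 km.

22.9 km east, 4.4 km north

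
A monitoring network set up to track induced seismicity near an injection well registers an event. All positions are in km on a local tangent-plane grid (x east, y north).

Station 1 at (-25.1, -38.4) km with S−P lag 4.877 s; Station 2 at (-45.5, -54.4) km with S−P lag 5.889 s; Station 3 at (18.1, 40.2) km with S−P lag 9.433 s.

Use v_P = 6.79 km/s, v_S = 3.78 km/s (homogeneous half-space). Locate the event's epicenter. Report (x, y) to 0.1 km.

-48.9 km east, -4.3 km north

Distance from S−P lag: d = Δt · v_P v_S / (v_P − v_S) = Δt · (6.79·3.78)/(6.79−3.78) ≈ 8.5270·Δt.
So d_Station 1 = 41.59, d_Station 2 = 50.22, d_Station 3 = 80.43 km.
Circle about each station: (x + 25.1)² + (y + 38.4)² = 41.59²; (x + 45.5)² + (y + 54.4)² = 50.22²; (x − 18.1)² + (y − 40.2)² = 80.43².
Subtracting pairs of circle equations eliminates x²+y² and gives linear equations (the radical axes):
-40.8 x − 32.0 y = 2132.72
86.4 x + 157.2 y = -4900.18
Solving the 2×2 system: x ≈ -48.9, y ≈ -4.3 km.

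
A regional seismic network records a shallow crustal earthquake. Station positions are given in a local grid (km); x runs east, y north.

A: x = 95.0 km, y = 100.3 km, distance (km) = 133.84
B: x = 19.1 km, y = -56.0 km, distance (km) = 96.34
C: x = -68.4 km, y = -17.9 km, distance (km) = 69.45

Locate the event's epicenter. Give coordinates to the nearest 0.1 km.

(-20.1, 32.0)

Circle about each station: (x − 95.0)² + (y − 100.3)² = 133.84²; (x − 19.1)² + (y + 56.0)² = 96.34²; (x + 68.4)² + (y + 17.9)² = 69.45².
Subtracting pairs of circle equations eliminates x²+y² and gives linear equations (the radical axes):
-151.8 x − 312.6 y = -6952.53
-326.8 x − 236.4 y = -996.28
Solving the 2×2 system: x ≈ -20.1, y ≈ 32.0 km.
Check against A (with the unrounded x, y): √((x − 95.0)²+(y − 100.3)²) = 133.84 ≈ 133.84 km. ✓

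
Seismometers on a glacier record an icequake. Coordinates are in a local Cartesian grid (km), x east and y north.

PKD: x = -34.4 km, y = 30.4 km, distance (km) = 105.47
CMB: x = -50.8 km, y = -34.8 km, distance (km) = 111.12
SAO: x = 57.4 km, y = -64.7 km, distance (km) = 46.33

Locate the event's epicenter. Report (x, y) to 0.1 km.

Circle about each station: (x + 34.4)² + (y − 30.4)² = 105.47²; (x + 50.8)² + (y + 34.8)² = 111.12²; (x − 57.4)² + (y + 64.7)² = 46.33².
Subtracting pairs of circle equations eliminates x²+y² and gives linear equations (the radical axes):
-32.8 x − 130.4 y = 460.43
183.6 x − 190.2 y = 14350.78
Solving the 2×2 system: x ≈ 59.1, y ≈ -18.4 km.

59.1 km east, -18.4 km north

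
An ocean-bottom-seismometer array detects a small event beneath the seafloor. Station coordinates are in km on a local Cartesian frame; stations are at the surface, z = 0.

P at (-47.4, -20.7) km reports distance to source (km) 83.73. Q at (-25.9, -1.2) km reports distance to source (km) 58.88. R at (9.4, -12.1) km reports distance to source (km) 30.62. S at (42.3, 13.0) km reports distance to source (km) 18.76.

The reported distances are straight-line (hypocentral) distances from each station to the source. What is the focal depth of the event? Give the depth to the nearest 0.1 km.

Each station gives a sphere (x−x_i)² + (y−y_i)² + z² = d_i² (stations at z=0).
Subtracting the P sphere from Q and R: z² cancels, leaving linear equations in x and y:
43.0 x + 39.0 y = 1540.86
113.6 x + 17.2 y = 3632.65
Solving: x ≈ 31.205, y ≈ 5.104 km (keep extra digits for the depth step; rounded: 31.2, 5.1).
Then from the P sphere: z² = 83.73² − (x + 47.4)² − (y + 20.7)² with x = 31.205, y = 5.104, so z ≈ 12.889 ≈ 12.9 km.

12.9 km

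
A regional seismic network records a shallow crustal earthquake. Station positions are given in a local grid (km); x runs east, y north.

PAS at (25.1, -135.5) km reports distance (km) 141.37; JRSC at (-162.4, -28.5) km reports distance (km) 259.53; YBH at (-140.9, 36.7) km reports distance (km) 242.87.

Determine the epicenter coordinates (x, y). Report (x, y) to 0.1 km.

96.7 km east, -13.6 km north

Circle about each station: (x − 25.1)² + (y + 135.5)² = 141.37²; (x + 162.4)² + (y + 28.5)² = 259.53²; (x + 140.9)² + (y − 36.7)² = 242.87².
Subtracting the PAS equation from the JRSC and YBH equations removes the quadratic terms:
-375.0 x + 214.0 y = -39174.59
-332.0 x + 344.4 y = -36790.92
Solving the 2×2 system: x ≈ 96.7, y ≈ -13.6 km.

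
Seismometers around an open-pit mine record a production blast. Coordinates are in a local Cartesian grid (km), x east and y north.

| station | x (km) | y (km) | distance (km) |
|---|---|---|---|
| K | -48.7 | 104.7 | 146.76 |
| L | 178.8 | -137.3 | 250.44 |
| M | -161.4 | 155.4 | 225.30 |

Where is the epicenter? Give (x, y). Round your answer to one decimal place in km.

Circle about each station: (x + 48.7)² + (y − 104.7)² = 146.76²; (x − 178.8)² + (y + 137.3)² = 250.44²; (x + 161.4)² + (y − 155.4)² = 225.30².
Subtracting the K equation from the L and M equations removes the quadratic terms:
455.0 x − 484.0 y = -3694.75
-225.4 x + 101.4 y = 7643.75
Solving the 2×2 system: x ≈ -52.8, y ≈ -42.0 km.
Check against K (with the unrounded x, y): √((x + 48.7)²+(y − 104.7)²) = 146.77 ≈ 146.76 km. ✓

(-52.8, -42.0)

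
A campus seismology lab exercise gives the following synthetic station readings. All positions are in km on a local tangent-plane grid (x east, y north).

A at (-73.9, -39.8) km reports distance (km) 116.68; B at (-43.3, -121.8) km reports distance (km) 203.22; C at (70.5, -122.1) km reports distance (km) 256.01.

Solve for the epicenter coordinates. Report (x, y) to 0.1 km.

Circle about each station: (x + 73.9)² + (y + 39.8)² = 116.68²; (x + 43.3)² + (y + 121.8)² = 203.22²; (x − 70.5)² + (y + 122.1)² = 256.01².
Subtracting pairs of circle equations eliminates x²+y² and gives linear equations (the radical axes):
61.2 x − 164.0 y = -18019.27
288.8 x − 164.6 y = -39093.49
Solving the 2×2 system: x ≈ -92.4, y ≈ 75.4 km.

-92.4 km east, 75.4 km north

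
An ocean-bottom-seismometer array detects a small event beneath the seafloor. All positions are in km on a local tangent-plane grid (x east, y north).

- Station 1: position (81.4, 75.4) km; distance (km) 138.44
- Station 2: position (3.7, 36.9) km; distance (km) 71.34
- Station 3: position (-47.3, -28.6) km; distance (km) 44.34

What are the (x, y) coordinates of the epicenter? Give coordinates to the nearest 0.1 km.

-3.3 km east, -34.1 km north

Circle about each station: (x − 81.4)² + (y − 75.4)² = 138.44²; (x − 3.7)² + (y − 36.9)² = 71.34²; (x + 47.3)² + (y + 28.6)² = 44.34².
Subtracting pairs of circle equations eliminates x²+y² and gives linear equations (the radical axes):
-155.4 x − 77.0 y = 3140.42
-257.4 x − 208.0 y = 7943.73
Solving the 2×2 system: x ≈ -3.3, y ≈ -34.1 km.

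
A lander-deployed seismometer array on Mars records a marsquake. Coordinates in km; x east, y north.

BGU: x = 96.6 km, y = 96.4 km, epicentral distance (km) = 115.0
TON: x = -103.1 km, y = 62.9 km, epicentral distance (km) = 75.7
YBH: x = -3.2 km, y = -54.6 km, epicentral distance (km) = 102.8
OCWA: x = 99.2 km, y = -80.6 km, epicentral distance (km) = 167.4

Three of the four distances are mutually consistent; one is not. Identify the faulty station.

Solve using three stations at a time. Using BGU, YBH, OCWA (subtract circle equations pairwise → linear system) gives (x, y) ≈ (-7.8, 48.1).
Distances from that point to each station vs reported:
  BGU: calculated 115.0 vs reported 115.0 → residual 0.0 km
  TON: calculated 96.4 vs reported 75.7 → residual 20.7 km
  YBH: calculated 102.9 vs reported 102.8 → residual 0.1 km
  OCWA: calculated 167.4 vs reported 167.4 → residual 0.0 km
BGU, YBH, OCWA are mutually consistent (residuals ≈ 0); TON is off by 20.7 km.

TON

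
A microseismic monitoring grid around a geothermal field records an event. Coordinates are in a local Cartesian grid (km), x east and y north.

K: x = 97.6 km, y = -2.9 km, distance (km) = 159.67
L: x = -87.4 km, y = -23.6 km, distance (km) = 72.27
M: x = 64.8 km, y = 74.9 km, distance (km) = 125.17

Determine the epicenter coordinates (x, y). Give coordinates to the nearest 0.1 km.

Circle about each station: (x − 97.6)² + (y + 2.9)² = 159.67²; (x + 87.4)² + (y + 23.6)² = 72.27²; (x − 64.8)² + (y − 74.9)² = 125.17².
Subtracting the K equation from the L and M equations removes the quadratic terms:
-370.0 x − 41.4 y = 18933.11
-65.6 x + 155.6 y = 10101.86
Solving the 2×2 system: x ≈ -55.8, y ≈ 41.4 km.

x ≈ -55.8 km, y ≈ 41.4 km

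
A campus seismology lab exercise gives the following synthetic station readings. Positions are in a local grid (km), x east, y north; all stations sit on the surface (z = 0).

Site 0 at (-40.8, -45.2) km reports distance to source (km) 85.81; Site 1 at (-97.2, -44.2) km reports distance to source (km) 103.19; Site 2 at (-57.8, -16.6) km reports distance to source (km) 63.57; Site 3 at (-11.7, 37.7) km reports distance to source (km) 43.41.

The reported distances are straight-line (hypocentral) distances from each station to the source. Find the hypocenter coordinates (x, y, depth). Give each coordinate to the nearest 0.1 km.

Each station gives a sphere (x−x_i)² + (y−y_i)² + z² = d_i² (stations at z=0).
Subtracting the Site 0 sphere from Site 1 and Site 2: z² cancels, leaving linear equations in x and y:
-112.8 x + 2.0 y = 4408.98
-34.0 x + 57.2 y = 3230.93
Solving: x ≈ -38.491, y ≈ 33.606 km (keep extra digits for the depth step; rounded: -38.5, 33.6).
Then from the Site 0 sphere: z² = 85.81² − (x + 40.8)² − (y + 45.2)² with x = -38.491, y = 33.606, so z ≈ 33.877 ≈ 33.9 km.

(-38.5, 33.6, 33.9)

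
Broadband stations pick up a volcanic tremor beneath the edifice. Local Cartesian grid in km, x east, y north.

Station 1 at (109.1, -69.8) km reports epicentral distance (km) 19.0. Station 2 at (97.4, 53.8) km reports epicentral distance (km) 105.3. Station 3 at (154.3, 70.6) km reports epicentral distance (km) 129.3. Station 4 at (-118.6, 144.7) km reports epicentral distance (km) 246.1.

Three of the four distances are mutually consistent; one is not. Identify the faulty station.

Solve using three stations at a time. Using Station 1, Station 2, Station 3 (subtract circle equations pairwise → linear system) gives (x, y) ≈ (109.7, -50.8).
Distances from that point to each station vs reported:
  Station 1: calculated 19.0 vs reported 19.0 → residual 0.0 km
  Station 2: calculated 105.3 vs reported 105.3 → residual 0.0 km
  Station 3: calculated 129.3 vs reported 129.3 → residual 0.0 km
  Station 4: calculated 300.6 vs reported 246.1 → residual 54.5 km
Station 1, Station 2, Station 3 are mutually consistent (residuals ≈ 0); Station 4 is off by 54.5 km.

Station 4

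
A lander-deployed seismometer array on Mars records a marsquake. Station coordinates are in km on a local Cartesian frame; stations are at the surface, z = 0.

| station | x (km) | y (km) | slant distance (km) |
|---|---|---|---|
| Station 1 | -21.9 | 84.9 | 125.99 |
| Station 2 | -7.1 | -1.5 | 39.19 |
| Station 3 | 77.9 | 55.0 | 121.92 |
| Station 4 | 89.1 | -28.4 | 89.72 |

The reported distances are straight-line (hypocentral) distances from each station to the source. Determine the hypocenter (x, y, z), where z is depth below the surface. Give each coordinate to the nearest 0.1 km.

x ≈ 0.5 km, y ≈ -38.7 km, depth ≈ 9.7 km

Each station gives a sphere (x−x_i)² + (y−y_i)² + z² = d_i² (stations at z=0).
Subtracting the Station 1 sphere from Station 2 and Station 3: z² cancels, leaving linear equations in x and y:
29.6 x − 172.8 y = 6702.66
199.6 x − 59.8 y = 2414.78
Solving: x ≈ 0.503, y ≈ -38.702 km (keep extra digits for the depth step; rounded: 0.5, -38.7).
Then from the Station 1 sphere: z² = 125.99² − (x + 21.9)² − (y − 84.9)² with x = 0.503, y = -38.702, so z ≈ 9.702 ≈ 9.7 km.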